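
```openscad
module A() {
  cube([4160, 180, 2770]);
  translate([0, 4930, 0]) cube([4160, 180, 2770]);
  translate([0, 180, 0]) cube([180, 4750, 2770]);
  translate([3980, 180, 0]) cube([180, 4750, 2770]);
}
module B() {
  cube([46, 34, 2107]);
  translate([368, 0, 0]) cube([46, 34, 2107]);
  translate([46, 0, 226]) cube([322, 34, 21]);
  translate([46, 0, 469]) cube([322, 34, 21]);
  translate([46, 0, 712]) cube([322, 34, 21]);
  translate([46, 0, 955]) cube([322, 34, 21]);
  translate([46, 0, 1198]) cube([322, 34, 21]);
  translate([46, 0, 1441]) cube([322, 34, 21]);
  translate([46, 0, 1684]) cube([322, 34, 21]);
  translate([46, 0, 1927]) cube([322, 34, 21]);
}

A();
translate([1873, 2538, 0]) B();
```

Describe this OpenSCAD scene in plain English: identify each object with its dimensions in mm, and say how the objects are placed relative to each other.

A is a box-shaped house frame (walls only): outside footprint 4160×5110 mm, wall height 2770 mm, wall thickness 180 mm. The two y-facing walls run the full x-width; the two x-facing walls fit between the inner faces of the y-facing walls.

B is a straight ladder. Two 46×34 mm vertical rails, 2107 mm tall, stand 414 mm apart (outside-to-outside) with their front faces coplanar on the −y side. 8 rungs, each 34 mm deep and 21 mm tall, span between the inner faces of the rails, front faces flush with the rails. The lowest rung's underside is at z = 226 mm and rungs are spaced 243 mm apart (underside to underside).

The ladder sits inside the house frame, centred.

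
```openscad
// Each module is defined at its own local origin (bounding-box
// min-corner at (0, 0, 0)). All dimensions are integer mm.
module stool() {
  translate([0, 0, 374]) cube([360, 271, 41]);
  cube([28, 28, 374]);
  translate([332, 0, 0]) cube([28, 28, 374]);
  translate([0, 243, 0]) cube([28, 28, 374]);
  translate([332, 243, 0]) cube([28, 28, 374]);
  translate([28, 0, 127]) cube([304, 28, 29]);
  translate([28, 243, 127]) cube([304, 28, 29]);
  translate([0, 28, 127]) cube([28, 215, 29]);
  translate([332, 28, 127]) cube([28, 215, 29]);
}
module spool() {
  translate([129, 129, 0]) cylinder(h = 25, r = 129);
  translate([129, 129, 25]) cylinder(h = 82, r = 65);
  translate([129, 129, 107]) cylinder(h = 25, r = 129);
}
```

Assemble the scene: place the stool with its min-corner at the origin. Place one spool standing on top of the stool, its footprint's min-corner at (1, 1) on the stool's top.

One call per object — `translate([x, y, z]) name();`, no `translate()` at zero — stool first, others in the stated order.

stool();
translate([1, 1, 415]) spool();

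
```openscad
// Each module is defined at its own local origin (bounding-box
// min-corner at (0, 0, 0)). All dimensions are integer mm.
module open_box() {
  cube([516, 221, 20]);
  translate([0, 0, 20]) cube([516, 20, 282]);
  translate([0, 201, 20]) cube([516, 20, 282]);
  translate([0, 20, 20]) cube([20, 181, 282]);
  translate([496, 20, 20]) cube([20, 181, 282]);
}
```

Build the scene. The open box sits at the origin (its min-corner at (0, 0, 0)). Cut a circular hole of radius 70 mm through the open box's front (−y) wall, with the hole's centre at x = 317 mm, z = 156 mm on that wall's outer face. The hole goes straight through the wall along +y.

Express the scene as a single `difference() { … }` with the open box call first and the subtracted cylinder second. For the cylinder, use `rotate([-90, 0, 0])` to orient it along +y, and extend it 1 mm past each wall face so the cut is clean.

difference() {
  open_box();
  translate([317, -1, 156]) rotate([-90, 0, 0]) cylinder(h = 22, r = 70);
}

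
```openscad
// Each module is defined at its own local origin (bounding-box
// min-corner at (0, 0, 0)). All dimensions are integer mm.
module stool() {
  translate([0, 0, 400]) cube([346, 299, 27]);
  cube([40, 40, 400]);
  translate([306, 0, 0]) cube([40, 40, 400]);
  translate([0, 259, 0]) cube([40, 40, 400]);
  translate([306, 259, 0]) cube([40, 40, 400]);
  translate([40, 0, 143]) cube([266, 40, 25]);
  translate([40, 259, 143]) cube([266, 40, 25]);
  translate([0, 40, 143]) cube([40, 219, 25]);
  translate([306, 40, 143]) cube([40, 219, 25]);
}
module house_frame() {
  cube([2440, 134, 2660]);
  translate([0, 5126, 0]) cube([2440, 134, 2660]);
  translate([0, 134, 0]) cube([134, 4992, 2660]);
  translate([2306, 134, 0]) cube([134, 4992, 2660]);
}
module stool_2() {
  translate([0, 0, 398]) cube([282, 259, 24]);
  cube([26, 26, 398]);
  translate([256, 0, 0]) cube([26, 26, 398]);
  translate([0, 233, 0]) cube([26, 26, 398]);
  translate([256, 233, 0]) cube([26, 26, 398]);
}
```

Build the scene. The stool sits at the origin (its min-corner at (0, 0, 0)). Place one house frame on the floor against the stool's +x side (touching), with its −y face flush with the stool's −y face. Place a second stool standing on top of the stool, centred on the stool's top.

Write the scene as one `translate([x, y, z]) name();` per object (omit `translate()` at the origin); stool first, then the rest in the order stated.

stool();
translate([346, 0, 0]) house_frame();
translate([32, 20, 427]) stool_2();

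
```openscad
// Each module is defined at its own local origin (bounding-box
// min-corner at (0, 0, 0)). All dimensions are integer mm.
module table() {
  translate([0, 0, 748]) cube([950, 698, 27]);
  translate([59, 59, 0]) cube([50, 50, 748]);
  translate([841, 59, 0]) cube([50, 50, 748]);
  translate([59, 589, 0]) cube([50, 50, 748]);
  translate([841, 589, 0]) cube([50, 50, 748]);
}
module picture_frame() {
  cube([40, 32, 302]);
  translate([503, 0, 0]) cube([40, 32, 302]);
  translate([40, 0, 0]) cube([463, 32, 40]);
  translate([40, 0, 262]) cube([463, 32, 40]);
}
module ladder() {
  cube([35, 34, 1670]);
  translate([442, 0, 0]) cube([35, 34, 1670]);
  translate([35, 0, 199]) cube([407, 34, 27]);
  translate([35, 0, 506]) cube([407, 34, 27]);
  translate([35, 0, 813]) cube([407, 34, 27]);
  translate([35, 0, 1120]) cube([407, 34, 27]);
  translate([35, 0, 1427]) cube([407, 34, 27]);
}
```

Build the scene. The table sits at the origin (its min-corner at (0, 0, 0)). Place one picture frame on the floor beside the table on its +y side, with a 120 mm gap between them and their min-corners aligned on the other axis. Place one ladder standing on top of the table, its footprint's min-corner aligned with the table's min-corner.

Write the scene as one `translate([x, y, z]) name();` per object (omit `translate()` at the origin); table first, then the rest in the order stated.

table();
translate([0, 818, 0]) picture_frame();
translate([0, 0, 775]) ladder();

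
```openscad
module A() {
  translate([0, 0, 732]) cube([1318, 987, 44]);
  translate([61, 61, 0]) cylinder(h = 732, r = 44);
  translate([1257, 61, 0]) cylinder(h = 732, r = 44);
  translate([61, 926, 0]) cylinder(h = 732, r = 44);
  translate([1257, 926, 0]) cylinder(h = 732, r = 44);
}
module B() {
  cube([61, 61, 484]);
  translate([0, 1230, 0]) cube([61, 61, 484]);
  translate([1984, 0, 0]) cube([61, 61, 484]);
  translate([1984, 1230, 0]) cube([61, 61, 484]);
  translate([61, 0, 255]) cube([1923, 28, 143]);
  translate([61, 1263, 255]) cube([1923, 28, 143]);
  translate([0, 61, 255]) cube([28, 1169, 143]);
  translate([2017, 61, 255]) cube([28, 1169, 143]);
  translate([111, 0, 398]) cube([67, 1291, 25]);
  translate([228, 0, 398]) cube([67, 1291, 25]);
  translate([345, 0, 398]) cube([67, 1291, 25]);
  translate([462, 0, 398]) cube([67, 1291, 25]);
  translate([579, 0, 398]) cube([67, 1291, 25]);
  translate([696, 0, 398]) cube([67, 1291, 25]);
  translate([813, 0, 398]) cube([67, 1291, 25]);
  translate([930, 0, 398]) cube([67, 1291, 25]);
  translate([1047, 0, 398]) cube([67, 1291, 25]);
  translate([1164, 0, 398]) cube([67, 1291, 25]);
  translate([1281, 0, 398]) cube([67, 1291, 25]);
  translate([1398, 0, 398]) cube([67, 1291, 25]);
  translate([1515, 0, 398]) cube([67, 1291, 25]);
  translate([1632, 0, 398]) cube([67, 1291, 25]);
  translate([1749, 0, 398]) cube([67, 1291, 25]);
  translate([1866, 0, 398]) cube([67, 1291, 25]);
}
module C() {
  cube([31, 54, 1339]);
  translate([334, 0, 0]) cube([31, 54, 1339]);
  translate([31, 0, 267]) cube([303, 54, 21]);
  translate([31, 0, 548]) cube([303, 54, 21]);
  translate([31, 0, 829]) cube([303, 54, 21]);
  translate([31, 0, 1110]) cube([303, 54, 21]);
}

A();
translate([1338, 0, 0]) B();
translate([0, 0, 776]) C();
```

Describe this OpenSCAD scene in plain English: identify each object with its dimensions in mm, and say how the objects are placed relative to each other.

A is a table with a 1318×987 mm rectangular top, 44 mm thick, top surface at z = 776 mm, supported by four round legs of 88 mm diameter, each leg's bounding box inset 17 mm from the nearest pair of top edges, running from the floor.

B is a bed frame 2045 mm long (x) by 1291 mm wide (y). Four 61×61 mm corner posts, 484 mm tall, at the corners of the footprint. Four rails of 28 mm thickness and 143 mm height run between adjacent posts with their undersides at z = 255 mm, their outer faces flush with the outside of the frame (the two x-running rails run between the posts' inner faces; the two y-running rails run between the posts' inner faces). 16 slats, each 67 mm wide (x) and 25 mm thick, lie across the top of the two x-running rails, running the full 1291 mm width of the frame in y; the slats are evenly spaced along x between the inner faces of the end posts with equal gaps (rounded down to the nearest mm) at the −x end and between each pair — any rounding remainder accumulates at the +x end.

C is a wooden ladder with two side rails of 31×54 mm section and 1339 mm height, set 365 mm apart overall. Between them run 4 rectangular rungs (54 mm deep, 21 mm thick), front faces flush with the rails' −y face. The bottom of the first rung is 267 mm above the floor and each subsequent rung is 281 mm higher than the one below.

The bed frame is on the floor beside the table on its +x side. The ladder is on top of the table.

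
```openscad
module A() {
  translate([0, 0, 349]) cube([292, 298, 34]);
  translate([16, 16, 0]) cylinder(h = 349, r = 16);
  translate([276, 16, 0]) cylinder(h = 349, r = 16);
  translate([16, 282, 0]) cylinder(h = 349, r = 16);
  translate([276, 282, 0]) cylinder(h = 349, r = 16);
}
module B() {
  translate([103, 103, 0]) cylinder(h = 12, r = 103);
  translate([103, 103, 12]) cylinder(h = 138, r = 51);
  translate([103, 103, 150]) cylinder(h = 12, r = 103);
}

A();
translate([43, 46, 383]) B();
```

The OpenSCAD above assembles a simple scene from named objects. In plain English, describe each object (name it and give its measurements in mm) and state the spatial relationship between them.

A is a simple wooden stool: a rectangular seat 292 mm (x) by 298 mm (y), 34 mm thick, top face at z = 383 mm, on four round legs, each 32 mm in diameter. The legs rest on z = 0, each leg's axis is inset half a diameter from the nearest pair of seat edges (so the leg's bounding box is flush with the corner).

B is a spool: two coaxial disc flanges of radius 103 mm and thickness 12 mm, joined by a core cylinder of radius 51 mm and height 138 mm. The lower flange rests on z = 0 and the three cylinders share a vertical axis.

The spool is on top of the stool, centred.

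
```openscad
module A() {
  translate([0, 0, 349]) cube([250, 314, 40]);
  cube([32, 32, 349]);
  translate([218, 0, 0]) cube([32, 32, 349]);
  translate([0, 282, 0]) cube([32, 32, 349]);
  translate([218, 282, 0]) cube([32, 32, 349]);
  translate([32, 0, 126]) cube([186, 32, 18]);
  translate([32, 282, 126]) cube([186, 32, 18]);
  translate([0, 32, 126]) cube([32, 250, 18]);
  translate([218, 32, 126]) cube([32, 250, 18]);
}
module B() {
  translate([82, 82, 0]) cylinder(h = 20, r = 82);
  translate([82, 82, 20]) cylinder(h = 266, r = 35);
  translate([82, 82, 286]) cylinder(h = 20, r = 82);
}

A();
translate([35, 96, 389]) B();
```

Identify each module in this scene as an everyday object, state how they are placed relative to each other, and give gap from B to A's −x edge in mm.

The spool's min-x is at 35; the stool's min-x is 0; gap = 35 mm.

A is a stool. B is a spool. The spool is on top of the stool. The gap from the spool to the stool's −x edge is 35 mm.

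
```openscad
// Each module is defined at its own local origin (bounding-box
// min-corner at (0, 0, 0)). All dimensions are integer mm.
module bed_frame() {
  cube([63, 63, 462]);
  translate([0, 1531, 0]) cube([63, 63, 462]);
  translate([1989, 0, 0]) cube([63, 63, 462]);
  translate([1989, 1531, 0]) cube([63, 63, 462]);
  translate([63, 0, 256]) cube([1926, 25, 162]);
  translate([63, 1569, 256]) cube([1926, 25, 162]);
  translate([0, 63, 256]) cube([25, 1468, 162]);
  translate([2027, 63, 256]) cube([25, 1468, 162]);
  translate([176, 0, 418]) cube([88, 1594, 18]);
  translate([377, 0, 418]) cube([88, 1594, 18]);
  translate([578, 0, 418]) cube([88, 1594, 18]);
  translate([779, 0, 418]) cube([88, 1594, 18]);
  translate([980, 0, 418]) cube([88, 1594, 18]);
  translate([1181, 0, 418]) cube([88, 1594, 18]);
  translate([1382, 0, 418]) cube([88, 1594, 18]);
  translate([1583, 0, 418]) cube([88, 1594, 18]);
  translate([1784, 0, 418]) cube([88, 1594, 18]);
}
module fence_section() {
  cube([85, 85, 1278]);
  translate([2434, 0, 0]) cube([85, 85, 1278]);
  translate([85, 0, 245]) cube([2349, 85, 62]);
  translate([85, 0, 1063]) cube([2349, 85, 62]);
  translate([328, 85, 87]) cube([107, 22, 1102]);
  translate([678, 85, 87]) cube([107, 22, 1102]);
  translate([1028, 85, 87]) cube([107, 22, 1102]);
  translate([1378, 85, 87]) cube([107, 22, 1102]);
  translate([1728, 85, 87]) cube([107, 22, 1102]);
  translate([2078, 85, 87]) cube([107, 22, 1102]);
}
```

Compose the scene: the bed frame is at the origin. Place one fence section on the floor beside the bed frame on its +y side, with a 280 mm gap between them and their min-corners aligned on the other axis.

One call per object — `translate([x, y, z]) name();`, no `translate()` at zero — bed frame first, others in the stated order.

bed_frame();
translate([0, 1874, 0]) fence_section();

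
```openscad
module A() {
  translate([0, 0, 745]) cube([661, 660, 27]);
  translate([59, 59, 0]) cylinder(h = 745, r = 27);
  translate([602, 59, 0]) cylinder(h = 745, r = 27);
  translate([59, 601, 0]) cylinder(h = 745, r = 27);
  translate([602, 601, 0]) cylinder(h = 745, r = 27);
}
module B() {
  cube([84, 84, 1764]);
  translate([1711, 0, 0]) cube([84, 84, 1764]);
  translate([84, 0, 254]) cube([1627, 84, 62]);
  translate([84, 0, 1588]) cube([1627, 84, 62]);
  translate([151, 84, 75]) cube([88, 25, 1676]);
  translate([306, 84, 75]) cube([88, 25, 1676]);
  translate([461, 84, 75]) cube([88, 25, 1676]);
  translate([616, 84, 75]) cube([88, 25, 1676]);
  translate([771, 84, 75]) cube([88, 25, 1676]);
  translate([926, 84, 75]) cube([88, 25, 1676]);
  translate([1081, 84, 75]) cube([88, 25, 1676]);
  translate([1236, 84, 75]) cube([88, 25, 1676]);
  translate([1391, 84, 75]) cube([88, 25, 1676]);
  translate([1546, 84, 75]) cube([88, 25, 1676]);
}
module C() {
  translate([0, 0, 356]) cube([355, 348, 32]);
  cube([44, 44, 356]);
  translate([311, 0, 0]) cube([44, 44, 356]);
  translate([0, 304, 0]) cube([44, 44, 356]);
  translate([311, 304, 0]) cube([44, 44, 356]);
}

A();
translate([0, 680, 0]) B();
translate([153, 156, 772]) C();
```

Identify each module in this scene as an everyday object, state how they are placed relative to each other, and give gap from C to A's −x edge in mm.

A is a table. B is a fence section. C is a stool. The fence section is on the floor beside the table on its +y side. The stool is on top of the table, centred. The gap from the stool to the table's −x edge is 153 mm.

The stool's min-x is at 153; the table's min-x is 0; gap = 153 mm.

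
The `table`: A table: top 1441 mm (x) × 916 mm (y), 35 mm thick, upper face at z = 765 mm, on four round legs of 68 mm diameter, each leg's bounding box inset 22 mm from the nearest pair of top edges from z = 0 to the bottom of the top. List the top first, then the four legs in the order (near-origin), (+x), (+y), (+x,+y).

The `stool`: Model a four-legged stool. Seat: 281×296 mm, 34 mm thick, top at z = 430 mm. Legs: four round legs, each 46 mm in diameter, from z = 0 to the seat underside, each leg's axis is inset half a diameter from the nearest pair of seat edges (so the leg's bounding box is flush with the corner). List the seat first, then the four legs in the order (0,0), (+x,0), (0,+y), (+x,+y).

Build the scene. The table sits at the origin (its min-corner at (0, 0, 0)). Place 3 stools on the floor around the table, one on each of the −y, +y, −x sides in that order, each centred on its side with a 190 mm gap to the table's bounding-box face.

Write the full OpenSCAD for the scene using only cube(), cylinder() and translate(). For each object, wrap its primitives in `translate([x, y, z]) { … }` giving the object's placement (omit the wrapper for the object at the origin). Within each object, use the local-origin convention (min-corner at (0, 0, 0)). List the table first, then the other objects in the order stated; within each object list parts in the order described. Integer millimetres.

translate([0, 0, 730]) cube([1441, 916, 35]);
translate([56, 56, 0]) cylinder(h = 730, r = 34);
translate([1385, 56, 0]) cylinder(h = 730, r = 34);
translate([56, 860, 0]) cylinder(h = 730, r = 34);
translate([1385, 860, 0]) cylinder(h = 730, r = 34);
translate([580, -486, 0]) {
  translate([0, 0, 396]) cube([281, 296, 34]);
  translate([23, 23, 0]) cylinder(h = 396, r = 23);
  translate([258, 23, 0]) cylinder(h = 396, r = 23);
  translate([23, 273, 0]) cylinder(h = 396, r = 23);
  translate([258, 273, 0]) cylinder(h = 396, r = 23);
}
translate([580, 1106, 0]) {
  translate([0, 0, 396]) cube([281, 296, 34]);
  translate([23, 23, 0]) cylinder(h = 396, r = 23);
  translate([258, 23, 0]) cylinder(h = 396, r = 23);
  translate([23, 273, 0]) cylinder(h = 396, r = 23);
  translate([258, 273, 0]) cylinder(h = 396, r = 23);
}
translate([-471, 310, 0]) {
  translate([0, 0, 396]) cube([281, 296, 34]);
  translate([23, 23, 0]) cylinder(h = 396, r = 23);
  translate([258, 23, 0]) cylinder(h = 396, r = 23);
  translate([23, 273, 0]) cylinder(h = 396, r = 23);
  translate([258, 273, 0]) cylinder(h = 396, r = 23);
}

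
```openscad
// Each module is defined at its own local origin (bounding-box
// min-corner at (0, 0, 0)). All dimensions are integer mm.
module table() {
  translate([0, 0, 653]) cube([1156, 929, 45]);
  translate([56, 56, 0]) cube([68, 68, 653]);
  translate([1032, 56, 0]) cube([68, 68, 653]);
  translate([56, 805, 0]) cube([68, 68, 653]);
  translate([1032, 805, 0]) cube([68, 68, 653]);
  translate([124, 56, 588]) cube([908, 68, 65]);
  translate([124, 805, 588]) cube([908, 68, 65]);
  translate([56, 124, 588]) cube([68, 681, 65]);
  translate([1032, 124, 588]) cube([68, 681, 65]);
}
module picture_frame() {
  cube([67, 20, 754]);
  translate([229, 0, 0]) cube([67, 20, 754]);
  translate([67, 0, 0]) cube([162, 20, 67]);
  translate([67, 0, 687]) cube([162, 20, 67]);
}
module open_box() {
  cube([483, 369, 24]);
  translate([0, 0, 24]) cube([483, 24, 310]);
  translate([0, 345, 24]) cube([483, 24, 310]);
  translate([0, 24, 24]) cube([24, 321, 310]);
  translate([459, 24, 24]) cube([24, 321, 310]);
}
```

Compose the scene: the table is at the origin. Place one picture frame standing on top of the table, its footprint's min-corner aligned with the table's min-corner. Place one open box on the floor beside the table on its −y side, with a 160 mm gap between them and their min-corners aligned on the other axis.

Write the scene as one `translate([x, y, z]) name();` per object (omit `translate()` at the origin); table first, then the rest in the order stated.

table();
translate([0, 0, 698]) picture_frame();
translate([0, -529, 0]) open_box();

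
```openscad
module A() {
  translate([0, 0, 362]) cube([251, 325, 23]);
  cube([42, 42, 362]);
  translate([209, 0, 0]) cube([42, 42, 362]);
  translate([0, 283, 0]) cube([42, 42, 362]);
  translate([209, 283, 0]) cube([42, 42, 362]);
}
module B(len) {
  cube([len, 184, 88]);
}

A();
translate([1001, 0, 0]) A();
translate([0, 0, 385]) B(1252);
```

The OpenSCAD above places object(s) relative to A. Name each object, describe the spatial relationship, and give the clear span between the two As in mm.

A is a stool. B is a beam. A beam spans the tops of two stools. The clear span between the two stools is 750 mm.

Second stool starts at x = 1001; first ends at x = 251; clear span = 1001 − 251 = 750 mm.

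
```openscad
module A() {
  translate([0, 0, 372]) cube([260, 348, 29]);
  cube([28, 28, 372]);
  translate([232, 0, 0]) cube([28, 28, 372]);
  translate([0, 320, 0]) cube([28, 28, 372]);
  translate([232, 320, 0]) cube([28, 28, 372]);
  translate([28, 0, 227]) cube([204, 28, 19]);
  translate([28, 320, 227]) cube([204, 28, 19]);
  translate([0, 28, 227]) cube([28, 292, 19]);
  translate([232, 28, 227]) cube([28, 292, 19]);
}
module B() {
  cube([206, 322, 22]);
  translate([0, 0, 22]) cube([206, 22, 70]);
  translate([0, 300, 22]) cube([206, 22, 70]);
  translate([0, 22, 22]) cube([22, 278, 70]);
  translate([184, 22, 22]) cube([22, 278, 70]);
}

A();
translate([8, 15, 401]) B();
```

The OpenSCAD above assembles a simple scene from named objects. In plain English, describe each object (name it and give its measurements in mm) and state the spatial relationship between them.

A is a simple wooden stool: a rectangular seat 260 mm (x) by 348 mm (y), 29 mm thick, top face at z = 401 mm, on four square legs, each 28×28 mm in cross-section. The legs rest on z = 0, each flush with a corner of the seat. Four stretchers, 28 mm wide and 19 mm tall, connect adjacent legs with their undersides at z = 227 mm, each running between the inner faces of the legs it joins and aligned with the legs' outer faces on the other axis.

B is an open storage box with external size 206×322×92 mm and wall thickness 22 mm (the base is also 22 mm thick). The base covers the whole footprint; the four walls stand on the base, with the y-facing walls full-width and the x-facing walls fitting between their inner faces.

The open box is on top of the stool.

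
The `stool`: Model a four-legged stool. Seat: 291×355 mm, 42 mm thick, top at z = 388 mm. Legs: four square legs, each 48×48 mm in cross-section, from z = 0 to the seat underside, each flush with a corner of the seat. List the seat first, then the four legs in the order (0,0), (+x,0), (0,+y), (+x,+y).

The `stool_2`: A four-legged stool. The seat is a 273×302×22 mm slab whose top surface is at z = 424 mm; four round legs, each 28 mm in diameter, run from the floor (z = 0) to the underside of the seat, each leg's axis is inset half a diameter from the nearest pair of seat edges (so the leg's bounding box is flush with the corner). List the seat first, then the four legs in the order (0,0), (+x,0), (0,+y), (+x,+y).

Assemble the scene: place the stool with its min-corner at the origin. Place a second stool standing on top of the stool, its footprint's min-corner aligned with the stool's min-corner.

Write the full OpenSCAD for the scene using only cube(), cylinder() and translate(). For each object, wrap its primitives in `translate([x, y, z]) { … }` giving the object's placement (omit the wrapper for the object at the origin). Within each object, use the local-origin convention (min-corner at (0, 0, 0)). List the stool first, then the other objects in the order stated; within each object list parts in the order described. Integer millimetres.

translate([0, 0, 346]) cube([291, 355, 42]);
cube([48, 48, 346]);
translate([243, 0, 0]) cube([48, 48, 346]);
translate([0, 307, 0]) cube([48, 48, 346]);
translate([243, 307, 0]) cube([48, 48, 346]);
translate([0, 0, 388]) {
  translate([0, 0, 402]) cube([273, 302, 22]);
  translate([14, 14, 0]) cylinder(h = 402, r = 14);
  translate([259, 14, 0]) cylinder(h = 402, r = 14);
  translate([14, 288, 0]) cylinder(h = 402, r = 14);
  translate([259, 288, 0]) cylinder(h = 402, r = 14);
}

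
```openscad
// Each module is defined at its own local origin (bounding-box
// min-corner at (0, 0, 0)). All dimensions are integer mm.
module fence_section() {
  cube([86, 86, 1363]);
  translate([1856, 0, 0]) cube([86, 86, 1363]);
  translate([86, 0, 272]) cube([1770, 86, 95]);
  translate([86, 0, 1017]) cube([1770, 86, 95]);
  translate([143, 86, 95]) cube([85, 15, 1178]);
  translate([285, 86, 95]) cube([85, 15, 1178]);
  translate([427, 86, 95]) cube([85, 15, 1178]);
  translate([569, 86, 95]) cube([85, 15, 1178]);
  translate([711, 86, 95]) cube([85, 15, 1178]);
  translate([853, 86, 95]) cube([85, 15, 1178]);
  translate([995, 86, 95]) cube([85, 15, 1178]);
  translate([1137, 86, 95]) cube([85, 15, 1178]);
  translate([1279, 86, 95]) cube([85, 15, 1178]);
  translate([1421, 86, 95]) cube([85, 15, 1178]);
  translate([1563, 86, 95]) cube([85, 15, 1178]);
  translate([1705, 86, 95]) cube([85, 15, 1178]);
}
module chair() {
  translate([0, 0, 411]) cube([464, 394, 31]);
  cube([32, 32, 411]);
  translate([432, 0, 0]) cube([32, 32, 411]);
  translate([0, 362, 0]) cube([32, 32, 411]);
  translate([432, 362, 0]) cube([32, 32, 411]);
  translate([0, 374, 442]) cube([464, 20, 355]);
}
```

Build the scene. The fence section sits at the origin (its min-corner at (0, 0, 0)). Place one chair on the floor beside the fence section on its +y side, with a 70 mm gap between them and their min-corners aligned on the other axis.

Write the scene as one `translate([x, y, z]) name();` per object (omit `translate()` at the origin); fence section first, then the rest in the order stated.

fence_section();
translate([0, 171, 0]) chair();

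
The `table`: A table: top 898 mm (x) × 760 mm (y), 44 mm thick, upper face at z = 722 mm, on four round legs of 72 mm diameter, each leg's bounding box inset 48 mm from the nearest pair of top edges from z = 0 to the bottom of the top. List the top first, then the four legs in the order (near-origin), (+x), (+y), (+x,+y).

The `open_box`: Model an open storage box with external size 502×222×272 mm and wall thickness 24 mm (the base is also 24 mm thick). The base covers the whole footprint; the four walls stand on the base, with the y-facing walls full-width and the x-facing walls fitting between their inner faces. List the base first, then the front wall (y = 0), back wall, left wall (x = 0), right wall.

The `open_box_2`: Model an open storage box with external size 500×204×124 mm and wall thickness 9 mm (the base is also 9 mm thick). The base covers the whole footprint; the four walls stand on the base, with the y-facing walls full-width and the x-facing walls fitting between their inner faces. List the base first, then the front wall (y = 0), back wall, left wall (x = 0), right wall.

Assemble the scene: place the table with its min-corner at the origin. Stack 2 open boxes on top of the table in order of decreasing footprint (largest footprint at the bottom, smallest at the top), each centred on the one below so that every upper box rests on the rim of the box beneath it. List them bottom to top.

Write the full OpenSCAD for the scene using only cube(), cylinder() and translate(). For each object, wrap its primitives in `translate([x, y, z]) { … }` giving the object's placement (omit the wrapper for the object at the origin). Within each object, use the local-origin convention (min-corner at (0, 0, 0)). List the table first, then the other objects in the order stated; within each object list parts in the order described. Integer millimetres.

translate([0, 0, 678]) cube([898, 760, 44]);
translate([84, 84, 0]) cylinder(h = 678, r = 36);
translate([814, 84, 0]) cylinder(h = 678, r = 36);
translate([84, 676, 0]) cylinder(h = 678, r = 36);
translate([814, 676, 0]) cylinder(h = 678, r = 36);
translate([198, 269, 722]) {
  cube([502, 222, 24]);
  translate([0, 0, 24]) cube([502, 24, 248]);
  translate([0, 198, 24]) cube([502, 24, 248]);
  translate([0, 24, 24]) cube([24, 174, 248]);
  translate([478, 24, 24]) cube([24, 174, 248]);
}
translate([199, 278, 994]) {
  cube([500, 204, 9]);
  translate([0, 0, 9]) cube([500, 9, 115]);
  translate([0, 195, 9]) cube([500, 9, 115]);
  translate([0, 9, 9]) cube([9, 186, 115]);
  translate([491, 9, 9]) cube([9, 186, 115]);
}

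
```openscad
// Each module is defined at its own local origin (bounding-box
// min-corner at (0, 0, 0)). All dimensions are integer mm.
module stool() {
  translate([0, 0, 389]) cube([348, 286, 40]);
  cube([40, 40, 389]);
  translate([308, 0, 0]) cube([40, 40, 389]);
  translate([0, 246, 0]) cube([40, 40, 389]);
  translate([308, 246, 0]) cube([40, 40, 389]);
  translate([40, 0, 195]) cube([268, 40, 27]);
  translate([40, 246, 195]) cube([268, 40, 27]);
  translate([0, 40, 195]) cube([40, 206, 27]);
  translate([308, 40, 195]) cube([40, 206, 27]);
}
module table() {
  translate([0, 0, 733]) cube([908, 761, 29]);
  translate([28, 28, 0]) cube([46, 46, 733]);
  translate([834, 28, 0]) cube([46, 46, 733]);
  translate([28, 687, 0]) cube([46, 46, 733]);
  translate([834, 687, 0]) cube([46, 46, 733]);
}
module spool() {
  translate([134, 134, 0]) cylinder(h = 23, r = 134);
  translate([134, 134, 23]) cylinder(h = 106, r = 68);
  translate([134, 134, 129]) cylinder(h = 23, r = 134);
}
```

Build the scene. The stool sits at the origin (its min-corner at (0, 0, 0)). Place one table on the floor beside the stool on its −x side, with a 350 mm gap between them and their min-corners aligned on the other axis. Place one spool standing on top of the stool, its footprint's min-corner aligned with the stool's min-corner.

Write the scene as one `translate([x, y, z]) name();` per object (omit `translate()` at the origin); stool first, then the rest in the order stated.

stool();
translate([-1258, 0, 0]) table();
translate([0, 0, 429]) spool();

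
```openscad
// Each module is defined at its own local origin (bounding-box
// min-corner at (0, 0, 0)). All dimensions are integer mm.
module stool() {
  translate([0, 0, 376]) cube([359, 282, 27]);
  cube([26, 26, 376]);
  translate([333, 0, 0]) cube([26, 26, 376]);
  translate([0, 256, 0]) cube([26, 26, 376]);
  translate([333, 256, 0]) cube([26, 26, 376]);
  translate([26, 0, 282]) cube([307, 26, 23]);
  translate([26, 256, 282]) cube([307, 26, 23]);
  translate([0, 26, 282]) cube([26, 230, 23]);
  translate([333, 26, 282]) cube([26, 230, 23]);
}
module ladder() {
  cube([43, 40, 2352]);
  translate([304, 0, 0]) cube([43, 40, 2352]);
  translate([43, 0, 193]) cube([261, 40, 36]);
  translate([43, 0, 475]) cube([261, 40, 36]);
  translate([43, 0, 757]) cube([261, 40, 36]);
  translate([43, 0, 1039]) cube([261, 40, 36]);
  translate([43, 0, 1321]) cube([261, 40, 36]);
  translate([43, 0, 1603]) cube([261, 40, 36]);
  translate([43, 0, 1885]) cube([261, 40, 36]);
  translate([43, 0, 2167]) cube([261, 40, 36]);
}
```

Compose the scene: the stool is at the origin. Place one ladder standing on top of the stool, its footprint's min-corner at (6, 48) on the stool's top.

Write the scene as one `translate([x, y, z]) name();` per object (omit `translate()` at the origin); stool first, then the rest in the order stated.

stool();
translate([6, 48, 403]) ladder();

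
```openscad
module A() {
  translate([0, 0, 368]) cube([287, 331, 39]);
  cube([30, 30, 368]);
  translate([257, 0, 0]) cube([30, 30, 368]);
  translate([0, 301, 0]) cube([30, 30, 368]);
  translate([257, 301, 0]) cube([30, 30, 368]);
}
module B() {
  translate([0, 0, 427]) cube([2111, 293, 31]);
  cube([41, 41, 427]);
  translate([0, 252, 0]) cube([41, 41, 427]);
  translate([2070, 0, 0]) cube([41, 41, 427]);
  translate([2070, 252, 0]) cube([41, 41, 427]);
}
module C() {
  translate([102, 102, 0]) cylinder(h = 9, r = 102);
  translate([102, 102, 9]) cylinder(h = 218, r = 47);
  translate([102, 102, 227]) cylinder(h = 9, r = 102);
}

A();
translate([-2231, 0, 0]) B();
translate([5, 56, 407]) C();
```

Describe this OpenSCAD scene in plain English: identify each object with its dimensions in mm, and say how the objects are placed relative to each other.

A is a four-legged stool. The seat is a 287×331×39 mm slab whose top surface is at z = 407 mm; four square legs, each 30×30 mm in cross-section, run from the floor (z = 0) to the underside of the seat, each flush with a corner of the seat.

B is a bench: a 2111×293 mm seat slab, 31 mm thick, top at z = 458 mm, on four 41×41 mm square legs flush with the seat corners and standing on z = 0.

C is a spool: two coaxial disc flanges of radius 102 mm and thickness 9 mm, joined by a core cylinder of radius 47 mm and height 218 mm. The lower flange rests on z = 0 and the three cylinders share a vertical axis.

The bench is on the floor beside the stool on its −x side. The spool is on top of the stool.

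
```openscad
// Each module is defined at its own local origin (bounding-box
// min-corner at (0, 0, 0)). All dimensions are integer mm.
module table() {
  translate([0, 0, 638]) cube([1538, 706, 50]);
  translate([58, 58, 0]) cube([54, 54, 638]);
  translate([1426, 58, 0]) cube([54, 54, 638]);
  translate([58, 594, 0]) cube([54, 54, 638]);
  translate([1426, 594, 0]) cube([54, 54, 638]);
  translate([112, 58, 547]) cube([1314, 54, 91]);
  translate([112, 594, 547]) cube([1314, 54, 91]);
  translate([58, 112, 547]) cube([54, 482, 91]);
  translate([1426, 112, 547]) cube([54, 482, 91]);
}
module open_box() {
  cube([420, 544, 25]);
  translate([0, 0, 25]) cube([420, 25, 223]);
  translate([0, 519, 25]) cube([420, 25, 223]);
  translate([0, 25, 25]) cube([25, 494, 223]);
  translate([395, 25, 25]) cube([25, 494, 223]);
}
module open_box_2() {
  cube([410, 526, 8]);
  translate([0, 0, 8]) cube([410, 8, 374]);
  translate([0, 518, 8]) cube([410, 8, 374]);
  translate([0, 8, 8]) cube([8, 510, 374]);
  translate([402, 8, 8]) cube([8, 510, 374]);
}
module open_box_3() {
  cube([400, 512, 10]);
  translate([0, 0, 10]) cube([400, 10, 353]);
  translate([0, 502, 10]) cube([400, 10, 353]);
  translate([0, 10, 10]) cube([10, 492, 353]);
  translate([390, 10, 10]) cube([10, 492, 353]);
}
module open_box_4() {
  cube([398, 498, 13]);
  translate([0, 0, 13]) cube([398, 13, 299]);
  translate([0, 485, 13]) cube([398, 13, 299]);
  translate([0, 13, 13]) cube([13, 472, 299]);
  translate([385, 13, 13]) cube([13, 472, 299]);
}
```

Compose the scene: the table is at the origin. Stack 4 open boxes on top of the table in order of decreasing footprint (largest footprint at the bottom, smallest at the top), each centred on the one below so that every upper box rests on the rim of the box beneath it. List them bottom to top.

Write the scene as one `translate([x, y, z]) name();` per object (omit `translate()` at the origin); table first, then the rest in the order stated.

table();
translate([559, 81, 688]) open_box();
translate([564, 90, 936]) open_box_2();
translate([569, 97, 1318]) open_box_3();
translate([570, 104, 1681]) open_box_4();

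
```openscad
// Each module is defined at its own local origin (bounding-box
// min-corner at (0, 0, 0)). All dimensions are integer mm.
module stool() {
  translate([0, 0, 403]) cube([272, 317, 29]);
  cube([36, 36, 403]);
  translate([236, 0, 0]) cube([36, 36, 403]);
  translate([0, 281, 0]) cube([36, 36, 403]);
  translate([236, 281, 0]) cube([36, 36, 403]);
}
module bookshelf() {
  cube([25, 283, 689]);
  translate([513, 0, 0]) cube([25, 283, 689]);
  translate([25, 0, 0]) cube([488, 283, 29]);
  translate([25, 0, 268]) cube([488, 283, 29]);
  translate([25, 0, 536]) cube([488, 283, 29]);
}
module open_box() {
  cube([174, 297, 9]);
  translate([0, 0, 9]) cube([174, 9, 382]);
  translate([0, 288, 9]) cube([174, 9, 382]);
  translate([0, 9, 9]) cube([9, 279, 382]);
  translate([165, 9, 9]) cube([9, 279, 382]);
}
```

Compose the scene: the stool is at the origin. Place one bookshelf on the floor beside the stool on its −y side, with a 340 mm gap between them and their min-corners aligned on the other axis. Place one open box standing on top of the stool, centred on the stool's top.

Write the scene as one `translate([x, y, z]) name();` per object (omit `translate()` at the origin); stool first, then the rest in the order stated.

stool();
translate([0, -623, 0]) bookshelf();
translate([49, 10, 432]) open_box();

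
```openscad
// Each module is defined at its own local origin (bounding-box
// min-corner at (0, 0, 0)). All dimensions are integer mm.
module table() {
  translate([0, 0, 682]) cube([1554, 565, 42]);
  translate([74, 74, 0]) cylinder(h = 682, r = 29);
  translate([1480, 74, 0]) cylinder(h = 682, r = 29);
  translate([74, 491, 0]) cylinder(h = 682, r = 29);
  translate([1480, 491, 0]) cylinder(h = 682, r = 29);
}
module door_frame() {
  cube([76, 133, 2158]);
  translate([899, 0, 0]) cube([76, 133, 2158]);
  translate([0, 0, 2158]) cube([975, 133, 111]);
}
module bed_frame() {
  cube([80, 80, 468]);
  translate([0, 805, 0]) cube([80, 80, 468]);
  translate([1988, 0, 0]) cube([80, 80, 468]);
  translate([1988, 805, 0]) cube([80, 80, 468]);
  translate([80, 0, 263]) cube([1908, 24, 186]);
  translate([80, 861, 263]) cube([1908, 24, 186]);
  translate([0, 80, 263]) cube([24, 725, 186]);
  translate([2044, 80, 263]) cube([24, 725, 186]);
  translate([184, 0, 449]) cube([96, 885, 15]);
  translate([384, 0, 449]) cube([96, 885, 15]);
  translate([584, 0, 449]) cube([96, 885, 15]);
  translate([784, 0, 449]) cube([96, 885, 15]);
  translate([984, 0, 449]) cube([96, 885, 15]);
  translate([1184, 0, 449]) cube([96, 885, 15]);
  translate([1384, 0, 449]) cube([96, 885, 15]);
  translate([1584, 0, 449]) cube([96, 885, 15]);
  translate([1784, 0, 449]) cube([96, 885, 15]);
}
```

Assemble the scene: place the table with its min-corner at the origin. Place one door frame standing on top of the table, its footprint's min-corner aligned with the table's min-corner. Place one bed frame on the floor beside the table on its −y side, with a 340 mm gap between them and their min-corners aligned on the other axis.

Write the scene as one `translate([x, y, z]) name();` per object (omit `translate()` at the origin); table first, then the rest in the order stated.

table();
translate([0, 0, 724]) door_frame();
translate([0, -1225, 0]) bed_frame();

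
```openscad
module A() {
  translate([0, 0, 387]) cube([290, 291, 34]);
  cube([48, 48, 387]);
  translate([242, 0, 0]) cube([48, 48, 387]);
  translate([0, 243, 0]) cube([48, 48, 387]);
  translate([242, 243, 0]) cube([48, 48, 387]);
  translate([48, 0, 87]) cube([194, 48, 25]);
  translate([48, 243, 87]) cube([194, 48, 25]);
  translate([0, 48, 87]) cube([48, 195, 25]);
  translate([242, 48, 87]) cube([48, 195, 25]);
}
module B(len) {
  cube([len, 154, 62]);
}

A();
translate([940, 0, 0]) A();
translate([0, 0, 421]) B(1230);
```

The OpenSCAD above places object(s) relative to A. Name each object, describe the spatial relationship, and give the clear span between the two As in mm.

A is a stool. B is a beam. A beam spans the tops of two stools. The clear span between the two stools is 650 mm.

Second stool starts at x = 940; first ends at x = 290; clear span = 940 − 290 = 650 mm.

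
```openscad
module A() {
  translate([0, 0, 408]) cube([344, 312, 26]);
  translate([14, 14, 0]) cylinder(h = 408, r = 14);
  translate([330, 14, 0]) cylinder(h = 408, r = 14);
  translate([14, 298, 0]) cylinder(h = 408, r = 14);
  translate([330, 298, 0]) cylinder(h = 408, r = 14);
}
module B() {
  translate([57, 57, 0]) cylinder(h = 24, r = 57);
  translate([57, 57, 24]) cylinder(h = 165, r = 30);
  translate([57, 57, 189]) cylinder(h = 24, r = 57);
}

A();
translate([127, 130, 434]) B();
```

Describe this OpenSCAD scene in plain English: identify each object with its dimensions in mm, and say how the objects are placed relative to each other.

A is a simple wooden stool: a rectangular seat 344 mm (x) by 312 mm (y), 26 mm thick, top face at z = 434 mm, on four round legs, each 28 mm in diameter. The legs rest on z = 0, each leg's axis is inset half a diameter from the nearest pair of seat edges (so the leg's bounding box is flush with the corner).

B is a spool: two coaxial disc flanges of radius 57 mm and thickness 24 mm, joined by a core cylinder of radius 30 mm and height 165 mm. The lower flange rests on z = 0 and the three cylinders share a vertical axis.

The spool is on top of the stool.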